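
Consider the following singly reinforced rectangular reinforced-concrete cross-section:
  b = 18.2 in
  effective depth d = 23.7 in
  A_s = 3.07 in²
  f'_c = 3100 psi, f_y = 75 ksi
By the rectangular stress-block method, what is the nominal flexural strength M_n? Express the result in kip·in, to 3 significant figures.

T = A_s f_y = 3.07 × 75 = 230.25 kips.
a = T/(0.85 f'_c b) = 230.25/(0.85 × 3.1 × 18.2) = 4.801 in.
M_n = T(d − a/2) = 230.25 × (23.7 − 2.4005) = 4904.2 kip·in.

M_n ≈ 4900 kip·in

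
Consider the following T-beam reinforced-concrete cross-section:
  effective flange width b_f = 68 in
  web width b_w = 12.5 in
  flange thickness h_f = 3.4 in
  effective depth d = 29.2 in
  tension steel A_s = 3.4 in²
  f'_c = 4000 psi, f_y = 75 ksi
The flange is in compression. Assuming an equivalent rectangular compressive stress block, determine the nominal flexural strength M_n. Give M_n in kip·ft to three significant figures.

M_n ≈ 609 kip·ft

Tension: T = A_s f_y = 3.4 × 75 = 255 kips.
Try a within the flange: a = T/(0.85 f'_c b_f) = 255/(0.85 × 4 × 68) = 1.103 in.
Since a = 1.103 ≤ h_f = 3.4 in, the stress block lies entirely in the flange; analyse as a rectangular beam of width b_f.
M_n = T(d − a/2) = 255 × (29.2 − 0.5515) = 7305.4 kip·in.
M_n = 7305.4/12 = 608.78 kip·ft.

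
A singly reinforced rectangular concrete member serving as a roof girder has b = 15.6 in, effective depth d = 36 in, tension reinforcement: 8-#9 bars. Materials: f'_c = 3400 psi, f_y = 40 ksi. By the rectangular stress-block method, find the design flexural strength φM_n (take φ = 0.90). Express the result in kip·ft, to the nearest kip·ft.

φM_n ≈ 779 kip·ft

A_s = 8 × 1 = 8 in².
T = A_s f_y = 8 × 40 = 320 kips.
a = T/(0.85 f'_c b) = 320/(0.85 × 3.4 × 15.6) = 7.098 in.
M_n = T(d − a/2) = 320 × (36 − 3.549) = 10384.3 kip·in = 10384.3/12 = 865.36 kip·ft.
φM_n = 0.90 × 865.36 = 778.82 kip·ft.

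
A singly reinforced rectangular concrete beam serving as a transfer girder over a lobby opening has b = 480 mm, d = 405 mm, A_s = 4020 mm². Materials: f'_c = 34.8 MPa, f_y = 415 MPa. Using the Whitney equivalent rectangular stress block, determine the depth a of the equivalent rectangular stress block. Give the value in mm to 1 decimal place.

T = A_s f_y = 4020 × 415 = 1668300 N = 1668.3 kN.
Setting C = 0.85 f'_c a b equal to T: a = 1668300/(0.85 × 34.8 × 480) = 117.5 mm.

a ≈ 117.5 mm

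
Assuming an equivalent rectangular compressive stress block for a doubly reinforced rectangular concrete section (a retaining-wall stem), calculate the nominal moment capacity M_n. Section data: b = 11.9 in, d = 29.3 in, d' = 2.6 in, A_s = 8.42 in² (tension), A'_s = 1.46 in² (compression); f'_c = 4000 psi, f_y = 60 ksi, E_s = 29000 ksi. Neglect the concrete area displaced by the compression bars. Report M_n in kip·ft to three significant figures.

Assume both steels yield.
a = (A_s − A'_s) f_y/(0.85 f'_c b) = (8.42 − 1.46) × 60/(0.85 × 4 × 11.9) = 10.321 in.
c = a/β₁ = 10.321/0.85 = 12.142 in; ε'_s = 0.003(c − d')/c = 0.0024 ≥ ε_y = 0.0021, so the compression steel yields.
M_n = (A_s − A'_s) f_y (d − a/2) + A'_s f_y (d − d') = 417.6 × (29.3 − 5.1605) + 87.6 × (29.3 − 2.6) = 10080.7 + 2338.9 = 12419.6 kip·in = 12419.6/12 = 1034.97 kip·ft.

M_n ≈ 1030 kip·ft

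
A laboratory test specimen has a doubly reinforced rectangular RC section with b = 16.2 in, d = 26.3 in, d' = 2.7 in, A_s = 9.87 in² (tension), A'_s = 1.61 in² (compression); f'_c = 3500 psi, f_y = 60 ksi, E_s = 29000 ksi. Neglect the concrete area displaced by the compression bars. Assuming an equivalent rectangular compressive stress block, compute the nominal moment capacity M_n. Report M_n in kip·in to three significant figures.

M_n ≈ 12800 kip·in

Assume both steels yield.
a = (A_s − A'_s) f_y/(0.85 f'_c b) = (9.87 − 1.61) × 60/(0.85 × 3.5 × 16.2) = 10.283 in.
c = a/β₁ = 10.283/0.85 = 12.098 in; ε'_s = 0.003(c − d')/c = 0.0023 ≥ ε_y = 0.0021, so the compression steel yields.
M_n = (A_s − A'_s) f_y (d − a/2) + A'_s f_y (d − d') = 495.6 × (26.3 − 5.1415) + 96.6 × (26.3 − 2.7) = 10486.2 + 2279.8 = 12766.0 kip·in.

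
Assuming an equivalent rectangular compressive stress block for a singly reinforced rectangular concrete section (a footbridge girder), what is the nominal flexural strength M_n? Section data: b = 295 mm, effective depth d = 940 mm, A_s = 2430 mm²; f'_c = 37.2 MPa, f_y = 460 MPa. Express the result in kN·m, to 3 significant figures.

M_n ≈ 984 kN·m

T = A_s f_y = 2430 × 460 = 1117800 N = 1117.8 kN.
From C = T: a = T/(0.85 f'_c b) = 1117800/(0.85 × 37.2 × 295) = 119.83 mm.
M_n = T(d − a/2) = 1117.8 kN × (940 − 59.915) mm = 983.76 kN·m.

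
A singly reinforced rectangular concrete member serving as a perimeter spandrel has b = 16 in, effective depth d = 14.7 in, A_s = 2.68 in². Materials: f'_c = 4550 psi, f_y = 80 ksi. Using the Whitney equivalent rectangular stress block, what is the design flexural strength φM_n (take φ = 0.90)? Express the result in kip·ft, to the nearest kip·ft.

φM_n ≈ 209 kip·ft

T = A_s f_y = 2.68 × 80 = 214.4 kips.
a = T/(0.85 f'_c b) = 214.4/(0.85 × 4.55 × 16) = 3.465 in.
M_n = T(d − a/2) = 214.4 × (14.7 − 1.7325) = 2780.2 kip·in = 2780.2/12 = 231.68 kip·ft.
φM_n = 0.90 × 231.68 = 208.51 kip·ft.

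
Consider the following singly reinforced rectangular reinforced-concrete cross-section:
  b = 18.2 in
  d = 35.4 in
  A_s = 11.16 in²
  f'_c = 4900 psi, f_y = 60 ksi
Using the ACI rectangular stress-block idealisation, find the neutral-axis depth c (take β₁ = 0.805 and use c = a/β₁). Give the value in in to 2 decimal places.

c ≈ 10.97 in

T = A_s f_y = 11.16 × 60 = 669.6 kips.
a = T/(0.85 f'_c b) = 669.6/(0.85 × 4.9 × 18.2) = 8.8334 in.
With β₁ = 0.805, c = a/β₁ = 8.8334/0.805 = 10.97 in.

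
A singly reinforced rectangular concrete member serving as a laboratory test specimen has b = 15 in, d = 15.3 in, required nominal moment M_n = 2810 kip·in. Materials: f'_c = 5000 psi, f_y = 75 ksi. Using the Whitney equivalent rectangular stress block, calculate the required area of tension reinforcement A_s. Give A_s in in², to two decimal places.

A_s ≈ 2.74 in²

From M_n = 0.85 f'_c a b (d − a/2):
a = d − √(d² − 2M_n/(0.85 f'_c b)) = 15.3 − √(15.3² − 2 × 2810/(0.85 × 5 × 15)) = 3.220 in.
A_s = 0.85 f'_c a b / f_y = 0.85 × 5 × 3.220 × 15 / 75 = 2.737 in².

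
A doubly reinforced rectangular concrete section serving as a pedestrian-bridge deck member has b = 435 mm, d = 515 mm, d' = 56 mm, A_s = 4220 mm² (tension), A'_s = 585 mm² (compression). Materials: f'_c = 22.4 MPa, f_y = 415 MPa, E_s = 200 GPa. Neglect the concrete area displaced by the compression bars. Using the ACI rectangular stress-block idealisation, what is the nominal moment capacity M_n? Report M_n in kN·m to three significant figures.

Assume both tension and compression steel yield.
Net tension couple steel: A_s − A'_s = 3635 mm².
a = (A_s − A'_s) f_y / (0.85 f'_c b) = 1508525/(0.85 × 22.4 × 435) = 182.14 mm.
c = a/β₁ = 182.14/0.85 = 214.28 mm; ε'_s = 0.003(c − d')/c = 0.0022 ≥ f_y/E_s = 0.0021, so compression steel does yield.
M_n = (A_s − A'_s) f_y (d − a/2) + A'_s f_y (d − d') = [1508525 × (515 − 91.07) + 242775 × (515 − 56)] × 10⁻⁶ = 639.51 + 111.43 = 750.94 kN·m.

M_n ≈ 751 kN·m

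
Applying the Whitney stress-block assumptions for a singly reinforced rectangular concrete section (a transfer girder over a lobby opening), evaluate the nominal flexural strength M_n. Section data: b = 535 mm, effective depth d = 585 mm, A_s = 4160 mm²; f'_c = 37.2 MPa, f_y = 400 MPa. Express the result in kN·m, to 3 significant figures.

M_n ≈ 892 kN·m

T = A_s f_y = 4160 × 400 = 1664000 N = 1664 kN.
From C = T: a = T/(0.85 f'_c b) = 1664000/(0.85 × 37.2 × 535) = 98.36 mm.
M_n = T(d − a/2) = 1664 kN × (585 − 49.18) mm = 891.60 kN·m.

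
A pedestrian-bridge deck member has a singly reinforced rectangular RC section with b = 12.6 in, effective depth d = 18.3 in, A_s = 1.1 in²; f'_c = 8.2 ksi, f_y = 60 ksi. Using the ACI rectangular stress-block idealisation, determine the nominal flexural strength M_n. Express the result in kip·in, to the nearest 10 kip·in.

M_n ≈ 1180 kip·in

T = A_s f_y = 1.1 × 60 = 66 kips.
a = T/(0.85 f'_c b) = 66/(0.85 × 8.2 × 12.6) = 0.752 in.
M_n = T(d − a/2) = 66 × (18.3 − 0.376) = 1183.0 kip·in.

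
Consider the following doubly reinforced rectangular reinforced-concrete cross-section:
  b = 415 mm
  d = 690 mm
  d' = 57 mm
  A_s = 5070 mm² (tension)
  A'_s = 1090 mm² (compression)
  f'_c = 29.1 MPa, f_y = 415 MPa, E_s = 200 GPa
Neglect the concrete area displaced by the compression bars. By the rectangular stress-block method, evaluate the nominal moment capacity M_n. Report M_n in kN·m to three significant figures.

M_n ≈ 1290 kN·m

Assume both tension and compression steel yield.
Net tension couple steel: A_s − A'_s = 3980 mm².
a = (A_s − A'_s) f_y / (0.85 f'_c b) = 1651700/(0.85 × 29.1 × 415) = 160.91 mm.
c = a/β₁ = 160.91/0.842 = 191.10 mm; ε'_s = 0.003(c − d')/c = 0.0021 ≥ f_y/E_s = 0.0021, so compression steel does yield.
M_n = (A_s − A'_s) f_y (d − a/2) + A'_s f_y (d − d') = [1651700 × (690 − 80.455) + 452350 × (690 − 57)] × 10⁻⁶ = 1006.79 + 286.34 = 1293.13 kN·m.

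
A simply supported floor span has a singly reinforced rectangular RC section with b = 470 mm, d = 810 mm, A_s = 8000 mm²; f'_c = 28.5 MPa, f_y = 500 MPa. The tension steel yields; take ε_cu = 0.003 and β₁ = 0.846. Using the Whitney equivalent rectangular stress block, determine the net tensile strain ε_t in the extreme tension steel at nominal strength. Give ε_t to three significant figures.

a = A_s f_y/(0.85 f'_c b) = 351.32 mm.
β₁ = 0.846, so c = a/β₁ = 351.32/0.846 = 415.27 mm.
From the linear strain diagram with ε_cu = 0.003: ε_t = 0.003 (d − c)/c = 0.003 × (810 − 415.27)/415.27 = 0.00285.
ε_t < 0.004 — the section is over-reinforced for flexure under ACI limits.

ε_t ≈ 0.00285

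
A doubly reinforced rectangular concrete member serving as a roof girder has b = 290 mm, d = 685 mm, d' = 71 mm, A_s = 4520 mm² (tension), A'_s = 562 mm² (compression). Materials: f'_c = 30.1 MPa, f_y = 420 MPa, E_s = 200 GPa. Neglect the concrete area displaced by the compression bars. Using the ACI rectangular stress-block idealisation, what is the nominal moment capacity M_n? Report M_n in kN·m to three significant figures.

Assume both tension and compression steel yield.
Net tension couple steel: A_s − A'_s = 3958 mm².
a = (A_s − A'_s) f_y / (0.85 f'_c b) = 1662360/(0.85 × 30.1 × 290) = 224.05 mm.
c = a/β₁ = 224.05/0.835 = 268.32 mm; ε'_s = 0.003(c − d')/c = 0.0022 ≥ f_y/E_s = 0.0021, so compression steel does yield.
M_n = (A_s − A'_s) f_y (d − a/2) + A'_s f_y (d − d') = [1662360 × (685 − 112.025) + 236040 × (685 − 71)] × 10⁻⁶ = 952.49 + 144.93 = 1097.42 kN·m.

M_n ≈ 1100 kN·m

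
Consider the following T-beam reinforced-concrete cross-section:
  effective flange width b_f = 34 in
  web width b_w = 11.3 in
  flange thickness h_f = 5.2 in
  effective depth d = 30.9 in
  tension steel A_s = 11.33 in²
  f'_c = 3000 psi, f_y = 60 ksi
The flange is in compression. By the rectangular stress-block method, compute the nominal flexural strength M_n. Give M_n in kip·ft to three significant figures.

Tension: T = A_s f_y = 11.33 × 60 = 679.8 kips.
Try a within the flange: a = T/(0.85 f'_c b_f) = 679.8/(0.85 × 3 × 34) = 7.841 in.
a = 7.841 > h_f = 5.2 in: the block extends into the web. Split into flange-overhang and web parts.
C_f = 0.85 f'_c (b_f − b_w) h_f = 0.85 × 3 × (34 − 11.3) × 5.2 = 301.0 kips.
Remaining web compression depth: a_w = (T − C_f)/(0.85 f'_c b_w) = (679.8 − 301.0)/(0.85 × 3 × 11.3) = 13.146 in.
M_n = C_f(d − h_f/2) + (T − C_f)(d − a_w/2) = 301.0 × (30.9 − 2.6) + 378.8 × (30.9 − 6.573) = 8518.3 + 9215.1 = 17733.4 kip·in.
M_n = 17733.4/12 = 1477.78 kip·ft.

M_n ≈ 1480 kip·ft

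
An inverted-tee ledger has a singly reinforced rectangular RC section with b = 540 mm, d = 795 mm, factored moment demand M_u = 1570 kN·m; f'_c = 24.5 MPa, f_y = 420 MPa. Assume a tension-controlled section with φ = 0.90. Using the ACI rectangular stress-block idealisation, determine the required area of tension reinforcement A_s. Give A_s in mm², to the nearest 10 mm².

M_n = M_u/φ = 1570/0.90 = 1744.44 kN·m.
With M_n = 0.85 f'_c a b (d − a/2), solve the quadratic for a:
a = d − √(d² − 2M_n/(0.85 f'_c b)) = 795 − √(795² − 2 × 1744.44×10⁶/(0.85 × 24.5 × 540)) = 227.75 mm.
A_s = 0.85 f'_c a b / f_y = 0.85 × 24.5 × 227.75 × 540 / 420 = 6098.0 mm².

A_s ≈ 6100 mm²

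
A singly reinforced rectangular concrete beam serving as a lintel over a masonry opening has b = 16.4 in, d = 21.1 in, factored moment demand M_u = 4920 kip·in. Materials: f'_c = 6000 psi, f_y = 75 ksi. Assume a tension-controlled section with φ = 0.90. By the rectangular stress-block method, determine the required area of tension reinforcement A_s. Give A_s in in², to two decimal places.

A_s ≈ 3.75 in²

M_n = M_u/φ = 4920/0.90 = 5466.67 kip·in.
From M_n = 0.85 f'_c a b (d − a/2):
a = d − √(d² − 2M_n/(0.85 f'_c b)) = 21.1 − √(21.1² − 2 × 5466.67/(0.85 × 6 × 16.4)) = 3.366 in.
A_s = 0.85 f'_c a b / f_y = 0.85 × 6 × 3.366 × 16.4 / 75 = 3.754 in².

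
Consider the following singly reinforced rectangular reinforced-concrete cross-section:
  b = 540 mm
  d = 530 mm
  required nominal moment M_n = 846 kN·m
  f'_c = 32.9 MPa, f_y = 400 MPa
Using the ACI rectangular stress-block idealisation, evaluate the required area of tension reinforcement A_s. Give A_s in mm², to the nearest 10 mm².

With M_n = 0.85 f'_c a b (d − a/2), solve the quadratic for a:
a = d − √(d² − 2M_n/(0.85 f'_c b)) = 530 − √(530² − 2 × 846×10⁶/(0.85 × 32.9 × 540)) = 119.08 mm.
A_s = 0.85 f'_c a b / f_y = 0.85 × 32.9 × 119.08 × 540 / 400 = 4495.6 mm².

A_s ≈ 4500 mm²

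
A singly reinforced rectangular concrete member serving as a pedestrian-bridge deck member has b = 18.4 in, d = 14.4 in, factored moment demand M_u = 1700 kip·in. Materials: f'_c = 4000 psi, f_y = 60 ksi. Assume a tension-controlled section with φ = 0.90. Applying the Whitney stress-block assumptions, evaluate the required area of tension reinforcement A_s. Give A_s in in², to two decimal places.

M_n = M_u/φ = 1700/0.90 = 1888.89 kip·in.
From M_n = 0.85 f'_c a b (d − a/2):
a = d − √(d² − 2M_n/(0.85 f'_c b)) = 14.4 − √(14.4² − 2 × 1888.89/(0.85 × 4 × 18.4)) = 2.277 in.
A_s = 0.85 f'_c a b / f_y = 0.85 × 4 × 2.277 × 18.4 / 60 = 2.374 in².

A_s ≈ 2.37 in²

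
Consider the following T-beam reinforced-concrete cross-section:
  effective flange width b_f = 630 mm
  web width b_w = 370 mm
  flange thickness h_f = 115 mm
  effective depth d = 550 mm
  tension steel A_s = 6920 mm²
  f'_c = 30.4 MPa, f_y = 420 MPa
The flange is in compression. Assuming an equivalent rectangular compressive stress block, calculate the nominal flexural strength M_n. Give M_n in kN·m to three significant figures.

Tension: T = A_s f_y = 6920 × 420 = 2906400 N.
Try a within the flange: a = T/(0.85 f'_c b_f) = 2906400/(0.85 × 30.4 × 630) = 178.53 mm.
a = 178.53 > h_f = 115 mm: the block extends into the web. Split into flange-overhang and web parts.
C_f = 0.85 f'_c (b_f − b_w) h_f = 0.85 × 30.4 × (630 − 370) × 115 = 772616 N.
Remaining web compression depth: a_w = (T − C_f)/(0.85 f'_c b_w) = (2906400 − 772616)/(0.85 × 30.4 × 370) = 223.18 mm.
M_n = C_f(d − h_f/2) + (T − C_f)(d − a_w/2) = 772616 × (550 − 57.5) + 2133784 × (550 − 111.59) = 380.51 + 935.47 = 1315.98 × 10⁶ N·mm.
M_n = 1315.98 kN·m.

M_n ≈ 1320 kN·m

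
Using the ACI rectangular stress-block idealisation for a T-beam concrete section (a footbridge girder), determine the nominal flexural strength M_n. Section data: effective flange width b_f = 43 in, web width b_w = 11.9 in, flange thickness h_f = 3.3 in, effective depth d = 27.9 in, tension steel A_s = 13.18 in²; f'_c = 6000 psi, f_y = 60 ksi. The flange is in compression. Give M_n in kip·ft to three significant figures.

M_n ≈ 1720 kip·ft

Tension: T = A_s f_y = 13.18 × 60 = 790.8 kips.
Try a within the flange: a = T/(0.85 f'_c b_f) = 790.8/(0.85 × 6 × 43) = 3.606 in.
a = 3.606 > h_f = 3.3 in: the block extends into the web. Split into flange-overhang and web parts.
C_f = 0.85 f'_c (b_f − b_w) h_f = 0.85 × 6 × (43 − 11.9) × 3.3 = 523.4 kips.
Remaining web compression depth: a_w = (T − C_f)/(0.85 f'_c b_w) = (790.8 − 523.4)/(0.85 × 6 × 11.9) = 4.406 in.
M_n = C_f(d − h_f/2) + (T − C_f)(d − a_w/2) = 523.4 × (27.9 − 1.65) + 267.4 × (27.9 − 2.203) = 13739.3 + 6871.4 = 20610.7 kip·in.
M_n = 20610.7/12 = 1717.56 kip·ft.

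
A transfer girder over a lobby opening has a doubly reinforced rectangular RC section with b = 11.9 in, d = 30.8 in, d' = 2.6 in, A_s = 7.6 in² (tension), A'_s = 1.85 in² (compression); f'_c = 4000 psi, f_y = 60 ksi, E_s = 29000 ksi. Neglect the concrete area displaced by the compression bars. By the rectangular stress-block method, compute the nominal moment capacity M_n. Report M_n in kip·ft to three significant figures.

Assume both steels yield.
a = (A_s − A'_s) f_y/(0.85 f'_c b) = (7.6 − 1.85) × 60/(0.85 × 4 × 11.9) = 8.527 in.
c = a/β₁ = 8.527/0.85 = 10.032 in; ε'_s = 0.003(c − d')/c = 0.0022 ≥ ε_y = 0.0021, so the compression steel yields.
M_n = (A_s − A'_s) f_y (d − a/2) + A'_s f_y (d − d') = 345 × (30.8 − 4.2635) + 111 × (30.8 − 2.6) = 9155.1 + 3130.2 = 12285.3 kip·in = 12285.3/12 = 1023.78 kip·ft.

M_n ≈ 1020 kip·ft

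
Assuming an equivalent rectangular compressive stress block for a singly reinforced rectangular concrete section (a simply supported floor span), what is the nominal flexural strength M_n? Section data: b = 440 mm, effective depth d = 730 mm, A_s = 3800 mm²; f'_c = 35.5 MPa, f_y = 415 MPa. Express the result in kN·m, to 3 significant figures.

M_n ≈ 1060 kN·m

T = A_s f_y = 3800 × 415 = 1577000 N = 1577 kN.
From C = T: a = T/(0.85 f'_c b) = 1577000/(0.85 × 35.5 × 440) = 118.78 mm.
M_n = T(d − a/2) = 1577 kN × (730 − 59.39) mm = 1057.55 kN·m.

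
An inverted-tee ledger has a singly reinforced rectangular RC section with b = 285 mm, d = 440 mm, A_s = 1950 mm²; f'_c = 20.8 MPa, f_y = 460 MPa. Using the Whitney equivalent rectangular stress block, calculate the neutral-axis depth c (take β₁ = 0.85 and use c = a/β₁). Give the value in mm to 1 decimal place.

T = A_s f_y = 1950 × 460 = 897000 N = 897 kN.
Setting C = 0.85 f'_c a b equal to T: a = 897000/(0.85 × 20.8 × 285) = 178.019 mm.
With β₁ = 0.85, c = a/β₁ = 178.019/0.85 = 209.4 mm.

c ≈ 209.4 mm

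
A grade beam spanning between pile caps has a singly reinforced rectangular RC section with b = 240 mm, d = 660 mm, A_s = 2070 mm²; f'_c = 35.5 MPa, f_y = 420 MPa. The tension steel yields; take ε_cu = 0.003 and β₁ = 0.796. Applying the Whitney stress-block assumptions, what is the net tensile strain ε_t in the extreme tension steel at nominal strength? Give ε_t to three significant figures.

ε_t ≈ 0.0101

a = A_s f_y/(0.85 f'_c b) = 120.05 mm.
β₁ = 0.796, so c = a/β₁ = 120.05/0.796 = 150.82 mm.
From the linear strain diagram with ε_cu = 0.003: ε_t = 0.003 (d − c)/c = 0.003 × (660 − 150.82)/150.82 = 0.0101.
Since ε_t ≥ 0.005, the section is tension-controlled.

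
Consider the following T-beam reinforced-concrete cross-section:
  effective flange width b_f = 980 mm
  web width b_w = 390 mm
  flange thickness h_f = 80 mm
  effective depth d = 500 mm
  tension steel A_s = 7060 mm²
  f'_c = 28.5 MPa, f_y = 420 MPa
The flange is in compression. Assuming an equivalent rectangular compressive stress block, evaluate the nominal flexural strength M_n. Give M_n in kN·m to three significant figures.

Tension: T = A_s f_y = 7060 × 420 = 2965200 N.
Try a within the flange: a = T/(0.85 f'_c b_f) = 2965200/(0.85 × 28.5 × 980) = 124.90 mm.
a = 124.90 > h_f = 80 mm: the block extends into the web. Split into flange-overhang and web parts.
C_f = 0.85 f'_c (b_f − b_w) h_f = 0.85 × 28.5 × (980 − 390) × 80 = 1143420 N.
Remaining web compression depth: a_w = (T − C_f)/(0.85 f'_c b_w) = (2965200 − 1143420)/(0.85 × 28.5 × 390) = 192.83 mm.
M_n = C_f(d − h_f/2) + (T − C_f)(d − a_w/2) = 1143420 × (500 − 40) + 1821780 × (500 − 96.415) = 525.97 + 735.24 = 1261.21 × 10⁶ N·mm.
M_n = 1261.21 kN·m.

M_n ≈ 1260 kN·m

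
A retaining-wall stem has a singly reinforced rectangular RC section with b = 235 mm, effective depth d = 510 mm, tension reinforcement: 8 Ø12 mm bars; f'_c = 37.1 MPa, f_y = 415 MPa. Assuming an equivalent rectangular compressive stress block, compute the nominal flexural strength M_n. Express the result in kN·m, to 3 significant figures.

M_n ≈ 182 kN·m

A_s = 8 × 113 = 904 mm².
T = A_s f_y = 904 × 415 = 375160 N = 375.16 kN.
From C = T: a = T/(0.85 f'_c b) = 375160/(0.85 × 37.1 × 235) = 50.62 mm.
M_n = T(d − a/2) = 375.16 kN × (510 − 25.31) mm = 181.84 kN·m.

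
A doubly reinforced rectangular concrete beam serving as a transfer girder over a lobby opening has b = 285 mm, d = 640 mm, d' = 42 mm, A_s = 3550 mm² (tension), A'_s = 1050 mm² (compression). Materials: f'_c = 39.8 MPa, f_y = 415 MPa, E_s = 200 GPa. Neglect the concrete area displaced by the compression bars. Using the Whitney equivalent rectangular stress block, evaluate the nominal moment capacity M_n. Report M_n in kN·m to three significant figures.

M_n ≈ 869 kN·m

Assume both tension and compression steel yield.
Net tension couple steel: A_s − A'_s = 2500 mm².
a = (A_s − A'_s) f_y / (0.85 f'_c b) = 1037500/(0.85 × 39.8 × 285) = 107.61 mm.
c = a/β₁ = 107.61/0.766 = 140.48 mm; ε'_s = 0.003(c − d')/c = 0.0021 ≥ f_y/E_s = 0.0021, so compression steel does yield.
M_n = (A_s − A'_s) f_y (d − a/2) + A'_s f_y (d − d') = [1037500 × (640 − 53.805) + 435750 × (640 − 42)] × 10⁻⁶ = 608.18 + 260.58 = 868.76 kN·m.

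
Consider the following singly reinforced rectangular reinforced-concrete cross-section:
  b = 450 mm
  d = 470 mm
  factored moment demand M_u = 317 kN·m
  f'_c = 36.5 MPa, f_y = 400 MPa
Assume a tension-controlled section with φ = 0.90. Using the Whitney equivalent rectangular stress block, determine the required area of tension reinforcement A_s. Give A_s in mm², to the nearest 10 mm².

M_n = M_u/φ = 317/0.90 = 352.222 kN·m.
With M_n = 0.85 f'_c a b (d − a/2), solve the quadratic for a:
a = d − √(d² − 2M_n/(0.85 f'_c b)) = 470 − √(470² − 2 × 352.222×10⁶/(0.85 × 36.5 × 450)) = 57.15 mm.
A_s = 0.85 f'_c a b / f_y = 0.85 × 36.5 × 57.15 × 450 / 400 = 1994.7 mm².

A_s ≈ 1990 mm²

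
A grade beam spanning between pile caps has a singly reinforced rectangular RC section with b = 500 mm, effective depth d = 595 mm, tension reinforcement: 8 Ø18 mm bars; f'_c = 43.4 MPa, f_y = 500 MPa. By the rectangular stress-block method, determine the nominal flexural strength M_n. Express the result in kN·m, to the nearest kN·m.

M_n ≈ 577 kN·m

A_s = 8 × 254 = 2032 mm².
T = A_s f_y = 2032 × 500 = 1016000 N = 1016 kN.
From C = T: a = T/(0.85 f'_c b) = 1016000/(0.85 × 43.4 × 500) = 55.08 mm.
M_n = T(d − a/2) = 1016 kN × (595 − 27.54) mm = 576.54 kN·m.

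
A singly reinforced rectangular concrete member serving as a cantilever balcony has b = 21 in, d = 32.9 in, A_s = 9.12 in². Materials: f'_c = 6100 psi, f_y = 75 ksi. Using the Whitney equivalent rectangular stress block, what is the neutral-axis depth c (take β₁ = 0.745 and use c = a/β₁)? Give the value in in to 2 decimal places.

T = A_s f_y = 9.12 × 75 = 684 kips.
a = T/(0.85 f'_c b) = 684/(0.85 × 6.1 × 21) = 6.2819 in.
With β₁ = 0.745, c = a/β₁ = 6.2819/0.745 = 8.43 in.

c ≈ 8.43 in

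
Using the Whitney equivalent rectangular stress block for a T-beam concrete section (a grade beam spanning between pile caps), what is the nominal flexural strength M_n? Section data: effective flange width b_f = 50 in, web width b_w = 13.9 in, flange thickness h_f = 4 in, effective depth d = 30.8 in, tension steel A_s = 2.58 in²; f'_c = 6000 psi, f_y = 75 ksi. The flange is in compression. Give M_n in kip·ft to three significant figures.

Tension: T = A_s f_y = 2.58 × 75 = 193.5 kips.
Try a within the flange: a = T/(0.85 f'_c b_f) = 193.5/(0.85 × 6 × 50) = 0.759 in.
Since a = 0.759 ≤ h_f = 4 in, the stress block lies entirely in the flange; analyse as a rectangular beam of width b_f.
M_n = T(d − a/2) = 193.5 × (30.8 − 0.3795) = 5886.4 kip·in.
M_n = 5886.4/12 = 490.53 kip·ft.

M_n ≈ 491 kip·ft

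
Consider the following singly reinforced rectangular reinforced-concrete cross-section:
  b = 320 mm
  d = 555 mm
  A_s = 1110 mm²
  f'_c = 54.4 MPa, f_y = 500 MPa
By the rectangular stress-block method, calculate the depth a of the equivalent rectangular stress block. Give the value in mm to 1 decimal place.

T = A_s f_y = 1110 × 500 = 555000 N = 555 kN.
Setting C = 0.85 f'_c a b equal to T: a = 555000/(0.85 × 54.4 × 320) = 37.5 mm.

a ≈ 37.5 mm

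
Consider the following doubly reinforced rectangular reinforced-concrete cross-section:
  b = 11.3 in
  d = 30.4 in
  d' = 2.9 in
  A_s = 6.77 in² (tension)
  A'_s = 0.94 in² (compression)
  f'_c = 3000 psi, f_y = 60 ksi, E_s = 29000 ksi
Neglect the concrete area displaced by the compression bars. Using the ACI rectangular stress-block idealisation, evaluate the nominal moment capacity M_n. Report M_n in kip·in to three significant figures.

Assume both steels yield.
a = (A_s − A'_s) f_y/(0.85 f'_c b) = (6.77 − 0.94) × 60/(0.85 × 3 × 11.3) = 12.140 in.
c = a/β₁ = 12.140/0.85 = 14.282 in; ε'_s = 0.003(c − d')/c = 0.0024 ≥ ε_y = 0.0021, so the compression steel yields.
M_n = (A_s − A'_s) f_y (d − a/2) + A'_s f_y (d − d') = 349.8 × (30.4 − 6.07) + 56.4 × (30.4 − 2.9) = 8510.6 + 1551.0 = 10061.6 kip·in.

M_n ≈ 10100 kip·in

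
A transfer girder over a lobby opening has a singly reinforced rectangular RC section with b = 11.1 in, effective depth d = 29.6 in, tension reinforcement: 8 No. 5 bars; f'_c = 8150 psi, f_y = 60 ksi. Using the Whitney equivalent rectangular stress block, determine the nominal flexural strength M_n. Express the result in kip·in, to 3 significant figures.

M_n ≈ 4260 kip·in

A_s = 8 × 0.31 = 2.48 in².
T = A_s f_y = 2.48 × 60 = 148.8 kips.
a = T/(0.85 f'_c b) = 148.8/(0.85 × 8.15 × 11.1) = 1.935 in.
M_n = T(d − a/2) = 148.8 × (29.6 − 0.9675) = 4260.5 kip·in.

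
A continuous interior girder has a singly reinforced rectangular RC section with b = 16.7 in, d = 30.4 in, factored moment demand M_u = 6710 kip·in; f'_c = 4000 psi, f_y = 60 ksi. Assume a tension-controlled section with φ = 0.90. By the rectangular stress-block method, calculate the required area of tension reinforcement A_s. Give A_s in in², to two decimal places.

M_n = M_u/φ = 6710/0.90 = 7455.56 kip·in.
From M_n = 0.85 f'_c a b (d − a/2):
a = d − √(d² − 2M_n/(0.85 f'_c b)) = 30.4 − √(30.4² − 2 × 7455.56/(0.85 × 4 × 16.7)) = 4.679 in.
A_s = 0.85 f'_c a b / f_y = 0.85 × 4 × 4.679 × 16.7 / 60 = 4.428 in².

A_s ≈ 4.43 in²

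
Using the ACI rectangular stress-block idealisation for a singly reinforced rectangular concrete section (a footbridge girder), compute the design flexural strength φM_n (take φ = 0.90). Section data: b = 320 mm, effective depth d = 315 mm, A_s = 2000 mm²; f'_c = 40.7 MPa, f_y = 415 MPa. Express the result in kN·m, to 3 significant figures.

φM_n ≈ 207 kN·m

T = A_s f_y = 2000 × 415 = 830000 N = 830 kN.
From C = T: a = T/(0.85 f'_c b) = 830000/(0.85 × 40.7 × 320) = 74.97 mm.
M_n = T(d − a/2) = 830 kN × (315 − 37.485) mm = 230.34 kN·m.
φM_n = 0.90 × 230.34 = 207.31 kN·m.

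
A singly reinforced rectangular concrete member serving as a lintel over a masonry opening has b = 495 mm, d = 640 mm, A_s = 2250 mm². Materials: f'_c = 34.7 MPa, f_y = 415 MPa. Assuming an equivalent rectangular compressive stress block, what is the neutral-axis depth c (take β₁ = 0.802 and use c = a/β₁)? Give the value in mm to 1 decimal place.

T = A_s f_y = 2250 × 415 = 933750 N = 933.75 kN.
Setting C = 0.85 f'_c a b equal to T: a = 933750/(0.85 × 34.7 × 495) = 63.955 mm.
With β₁ = 0.802, c = a/β₁ = 63.955/0.802 = 79.7 mm.

c ≈ 79.7 mm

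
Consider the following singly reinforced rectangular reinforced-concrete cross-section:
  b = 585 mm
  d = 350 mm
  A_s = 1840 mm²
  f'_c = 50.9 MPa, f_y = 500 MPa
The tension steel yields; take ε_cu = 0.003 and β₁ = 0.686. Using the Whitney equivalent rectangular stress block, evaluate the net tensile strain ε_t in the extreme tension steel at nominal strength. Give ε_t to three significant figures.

a = A_s f_y/(0.85 f'_c b) = 36.35 mm.
β₁ = 0.686, so c = a/β₁ = 36.35/0.686 = 52.99 mm.
From the linear strain diagram with ε_cu = 0.003: ε_t = 0.003 (d − c)/c = 0.003 × (350 − 52.99)/52.99 = 0.0168.
Since ε_t ≥ 0.005, the section is tension-controlled.

ε_t ≈ 0.0168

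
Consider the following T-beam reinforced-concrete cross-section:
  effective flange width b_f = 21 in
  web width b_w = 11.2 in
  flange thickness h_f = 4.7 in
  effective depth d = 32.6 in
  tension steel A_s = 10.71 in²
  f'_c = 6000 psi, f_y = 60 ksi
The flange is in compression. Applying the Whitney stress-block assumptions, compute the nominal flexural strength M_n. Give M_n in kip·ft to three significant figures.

M_n ≈ 1580 kip·ft

Tension: T = A_s f_y = 10.71 × 60 = 642.6 kips.
Try a within the flange: a = T/(0.85 f'_c b_f) = 642.6/(0.85 × 6 × 21) = 6.000 in.
a = 6.000 > h_f = 4.7 in: the block extends into the web. Split into flange-overhang and web parts.
C_f = 0.85 f'_c (b_f − b_w) h_f = 0.85 × 6 × (21 − 11.2) × 4.7 = 234.9 kips.
Remaining web compression depth: a_w = (T − C_f)/(0.85 f'_c b_w) = (642.6 − 234.9)/(0.85 × 6 × 11.2) = 7.138 in.
M_n = C_f(d − h_f/2) + (T − C_f)(d − a_w/2) = 234.9 × (32.6 − 2.35) + 407.7 × (32.6 − 3.569) = 7105.7 + 11835.9 = 18941.6 kip·in.
M_n = 18941.6/12 = 1578.47 kip·ft.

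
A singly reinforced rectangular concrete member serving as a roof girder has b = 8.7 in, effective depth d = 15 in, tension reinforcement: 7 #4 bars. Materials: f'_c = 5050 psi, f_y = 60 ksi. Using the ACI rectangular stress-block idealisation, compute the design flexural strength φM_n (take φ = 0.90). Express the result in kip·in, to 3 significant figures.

A_s = 7 × 0.2 = 1.4 in².
T = A_s f_y = 1.4 × 60 = 84 kips.
a = T/(0.85 f'_c b) = 84/(0.85 × 5.05 × 8.7) = 2.249 in.
M_n = T(d − a/2) = 84 × (15 − 1.1245) = 1165.5 kip·in.
φM_n = 0.90 × 1165.5 = 1049.0 kip·in.

φM_n ≈ 1050 kip·in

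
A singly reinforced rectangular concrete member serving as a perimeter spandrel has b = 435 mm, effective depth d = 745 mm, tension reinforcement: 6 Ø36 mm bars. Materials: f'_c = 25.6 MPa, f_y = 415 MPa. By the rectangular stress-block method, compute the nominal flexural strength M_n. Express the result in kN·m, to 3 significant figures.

A_s = 6 × 1018 = 6108 mm².
T = A_s f_y = 6108 × 415 = 2534820 N = 2534.82 kN.
From C = T: a = T/(0.85 f'_c b) = 2534820/(0.85 × 25.6 × 435) = 267.79 mm.
M_n = T(d − a/2) = 2534.82 kN × (745 − 133.895) mm = 1549.04 kN·m.

M_n ≈ 1550 kN·m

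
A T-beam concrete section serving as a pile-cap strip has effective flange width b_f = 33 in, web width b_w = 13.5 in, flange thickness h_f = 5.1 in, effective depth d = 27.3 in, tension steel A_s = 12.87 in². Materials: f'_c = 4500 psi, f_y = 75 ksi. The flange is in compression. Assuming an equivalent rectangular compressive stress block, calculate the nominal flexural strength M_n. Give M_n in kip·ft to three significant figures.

M_n ≈ 1840 kip·ft

Tension: T = A_s f_y = 12.87 × 75 = 965.25 kips.
Try a within the flange: a = T/(0.85 f'_c b_f) = 965.25/(0.85 × 4.5 × 33) = 7.647 in.
a = 7.647 > h_f = 5.1 in: the block extends into the web. Split into flange-overhang and web parts.
C_f = 0.85 f'_c (b_f − b_w) h_f = 0.85 × 4.5 × (33 − 13.5) × 5.1 = 380.4 kips.
Remaining web compression depth: a_w = (T − C_f)/(0.85 f'_c b_w) = (965.25 − 380.4)/(0.85 × 4.5 × 13.5) = 11.326 in.
M_n = C_f(d − h_f/2) + (T − C_f)(d − a_w/2) = 380.4 × (27.3 − 2.55) + 584.85 × (27.3 − 5.663) = 9414.9 + 12654.4 = 22069.3 kip·in.
M_n = 22069.3/12 = 1839.11 kip·ft.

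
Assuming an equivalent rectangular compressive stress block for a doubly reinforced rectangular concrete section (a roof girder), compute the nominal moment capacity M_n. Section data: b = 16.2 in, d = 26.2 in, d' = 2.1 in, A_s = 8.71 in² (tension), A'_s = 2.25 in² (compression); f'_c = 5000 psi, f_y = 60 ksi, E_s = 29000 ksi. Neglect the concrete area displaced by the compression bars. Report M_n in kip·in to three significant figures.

M_n ≈ 12300 kip·in

Assume both steels yield.
a = (A_s − A'_s) f_y/(0.85 f'_c b) = (8.71 − 2.25) × 60/(0.85 × 5 × 16.2) = 5.630 in.
c = a/β₁ = 5.630/0.8 = 7.038 in; ε'_s = 0.003(c − d')/c = 0.0021 ≥ ε_y = 0.0021, so the compression steel yields.
M_n = (A_s − A'_s) f_y (d − a/2) + A'_s f_y (d − d') = 387.6 × (26.2 − 2.815) + 135 × (26.2 − 2.1) = 9064.0 + 3253.5 = 12317.5 kip·in.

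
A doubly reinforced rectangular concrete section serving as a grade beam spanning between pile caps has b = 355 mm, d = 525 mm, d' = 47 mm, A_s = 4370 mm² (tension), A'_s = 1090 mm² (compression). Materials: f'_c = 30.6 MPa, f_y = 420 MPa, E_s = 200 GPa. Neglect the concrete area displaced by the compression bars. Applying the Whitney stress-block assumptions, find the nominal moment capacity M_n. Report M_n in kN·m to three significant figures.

M_n ≈ 839 kN·m

Assume both tension and compression steel yield.
Net tension couple steel: A_s − A'_s = 3280 mm².
a = (A_s − A'_s) f_y / (0.85 f'_c b) = 1377600/(0.85 × 30.6 × 355) = 149.20 mm.
c = a/β₁ = 149.20/0.831 = 179.54 mm; ε'_s = 0.003(c − d')/c = 0.0022 ≥ f_y/E_s = 0.0021, so compression steel does yield.
M_n = (A_s − A'_s) f_y (d − a/2) + A'_s f_y (d − d') = [1377600 × (525 − 74.6) + 457800 × (525 − 47)] × 10⁻⁶ = 620.47 + 218.83 = 839.30 kN·m.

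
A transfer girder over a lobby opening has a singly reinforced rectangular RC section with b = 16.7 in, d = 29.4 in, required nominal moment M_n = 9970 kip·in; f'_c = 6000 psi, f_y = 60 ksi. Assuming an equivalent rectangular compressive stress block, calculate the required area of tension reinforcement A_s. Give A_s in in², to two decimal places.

A_s ≈ 6.10 in²

From M_n = 0.85 f'_c a b (d − a/2):
a = d − √(d² − 2M_n/(0.85 f'_c b)) = 29.4 − √(29.4² − 2 × 9970/(0.85 × 6 × 16.7)) = 4.295 in.
A_s = 0.85 f'_c a b / f_y = 0.85 × 6 × 4.295 × 16.7 / 60 = 6.097 in².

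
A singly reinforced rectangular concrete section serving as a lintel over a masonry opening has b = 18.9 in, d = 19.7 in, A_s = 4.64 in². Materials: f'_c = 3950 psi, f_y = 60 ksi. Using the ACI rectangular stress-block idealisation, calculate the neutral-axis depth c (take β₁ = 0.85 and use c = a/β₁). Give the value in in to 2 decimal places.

T = A_s f_y = 4.64 × 60 = 278.4 kips.
a = T/(0.85 f'_c b) = 278.4/(0.85 × 3.95 × 18.9) = 4.3872 in.
With β₁ = 0.85, c = a/β₁ = 4.3872/0.85 = 5.16 in.

c ≈ 5.16 in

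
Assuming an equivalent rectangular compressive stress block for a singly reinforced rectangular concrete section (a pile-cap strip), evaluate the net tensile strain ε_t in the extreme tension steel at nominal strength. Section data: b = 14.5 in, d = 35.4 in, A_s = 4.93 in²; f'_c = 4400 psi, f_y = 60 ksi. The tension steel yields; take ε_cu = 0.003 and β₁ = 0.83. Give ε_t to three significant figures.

ε_t ≈ 0.0132

a = A_s f_y/(0.85 f'_c b) = 5.455 in.
β₁ = 0.83, so c = a/β₁ = 5.455/0.83 = 6.572 in.
From the linear strain diagram with ε_cu = 0.003: ε_t = 0.003 (d − c)/c = 0.003 × (35.4 − 6.572)/6.572 = 0.0132.
Since ε_t ≥ 0.005, the section is tension-controlled.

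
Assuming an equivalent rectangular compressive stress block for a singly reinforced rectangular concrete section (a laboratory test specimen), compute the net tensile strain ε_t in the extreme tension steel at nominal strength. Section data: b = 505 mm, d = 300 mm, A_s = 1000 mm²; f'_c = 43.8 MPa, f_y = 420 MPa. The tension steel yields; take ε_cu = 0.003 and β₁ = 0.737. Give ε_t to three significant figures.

a = A_s f_y/(0.85 f'_c b) = 22.34 mm.
β₁ = 0.737, so c = a/β₁ = 22.34/0.737 = 30.31 mm.
From the linear strain diagram with ε_cu = 0.003: ε_t = 0.003 (d − c)/c = 0.003 × (300 − 30.31)/30.31 = 0.0267.
Since ε_t ≥ 0.005, the section is tension-controlled.

ε_t ≈ 0.0267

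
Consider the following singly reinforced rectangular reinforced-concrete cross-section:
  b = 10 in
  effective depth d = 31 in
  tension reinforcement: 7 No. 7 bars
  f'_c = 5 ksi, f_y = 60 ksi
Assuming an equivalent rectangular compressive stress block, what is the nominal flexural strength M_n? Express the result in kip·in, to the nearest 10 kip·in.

A_s = 7 × 0.6 = 4.2 in².
T = A_s f_y = 4.2 × 60 = 252 kips.
a = T/(0.85 f'_c b) = 252/(0.85 × 5 × 10) = 5.929 in.
M_n = T(d − a/2) = 252 × (31 − 2.9645) = 7064.9 kip·in.

M_n ≈ 7060 kip·in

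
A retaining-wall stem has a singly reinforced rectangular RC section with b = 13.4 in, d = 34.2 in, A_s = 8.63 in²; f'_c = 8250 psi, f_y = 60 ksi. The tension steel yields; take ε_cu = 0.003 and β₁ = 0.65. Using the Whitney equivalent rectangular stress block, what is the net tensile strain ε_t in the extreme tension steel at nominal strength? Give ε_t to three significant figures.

a = A_s f_y/(0.85 f'_c b) = 5.510 in.
β₁ = 0.65, so c = a/β₁ = 5.510/0.65 = 8.477 in.
From the linear strain diagram with ε_cu = 0.003: ε_t = 0.003 (d − c)/c = 0.003 × (34.2 − 8.477)/8.477 = 0.00910.
Since ε_t ≥ 0.005, the section is tension-controlled.

ε_t ≈ 0.00910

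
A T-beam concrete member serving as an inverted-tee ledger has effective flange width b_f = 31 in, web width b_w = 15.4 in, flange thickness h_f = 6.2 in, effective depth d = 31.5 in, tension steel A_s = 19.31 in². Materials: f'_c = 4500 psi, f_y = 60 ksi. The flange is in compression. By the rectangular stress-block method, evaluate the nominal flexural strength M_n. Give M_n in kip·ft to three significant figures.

M_n ≈ 2510 kip·ft

Tension: T = A_s f_y = 19.31 × 60 = 1158.6 kips.
Try a within the flange: a = T/(0.85 f'_c b_f) = 1158.6/(0.85 × 4.5 × 31) = 9.771 in.
a = 9.771 > h_f = 6.2 in: the block extends into the web. Split into flange-overhang and web parts.
C_f = 0.85 f'_c (b_f − b_w) h_f = 0.85 × 4.5 × (31 − 15.4) × 6.2 = 370.0 kips.
Remaining web compression depth: a_w = (T − C_f)/(0.85 f'_c b_w) = (1158.6 − 370.0)/(0.85 × 4.5 × 15.4) = 13.388 in.
M_n = C_f(d − h_f/2) + (T − C_f)(d − a_w/2) = 370.0 × (31.5 − 3.1) + 788.6 × (31.5 − 6.694) = 10508.0 + 19562.0 = 30070.0 kip·in.
M_n = 30070.0/12 = 2505.83 kip·ft.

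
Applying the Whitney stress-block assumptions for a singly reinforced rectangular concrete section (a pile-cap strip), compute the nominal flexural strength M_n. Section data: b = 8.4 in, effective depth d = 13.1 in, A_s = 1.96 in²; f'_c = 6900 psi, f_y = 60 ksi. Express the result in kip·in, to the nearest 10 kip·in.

M_n ≈ 1400 kip·in

T = A_s f_y = 1.96 × 60 = 117.6 kips.
a = T/(0.85 f'_c b) = 117.6/(0.85 × 6.9 × 8.4) = 2.387 in.
M_n = T(d − a/2) = 117.6 × (13.1 − 1.1935) = 1400.2 kip·in.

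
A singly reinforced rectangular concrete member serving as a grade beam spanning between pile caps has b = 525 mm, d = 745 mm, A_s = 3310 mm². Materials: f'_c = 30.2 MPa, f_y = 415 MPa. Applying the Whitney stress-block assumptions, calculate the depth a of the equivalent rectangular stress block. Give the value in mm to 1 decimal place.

T = A_s f_y = 3310 × 415 = 1373650 N = 1373.65 kN.
Setting C = 0.85 f'_c a b equal to T: a = 1373650/(0.85 × 30.2 × 525) = 101.9 mm.

a ≈ 101.9 mm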